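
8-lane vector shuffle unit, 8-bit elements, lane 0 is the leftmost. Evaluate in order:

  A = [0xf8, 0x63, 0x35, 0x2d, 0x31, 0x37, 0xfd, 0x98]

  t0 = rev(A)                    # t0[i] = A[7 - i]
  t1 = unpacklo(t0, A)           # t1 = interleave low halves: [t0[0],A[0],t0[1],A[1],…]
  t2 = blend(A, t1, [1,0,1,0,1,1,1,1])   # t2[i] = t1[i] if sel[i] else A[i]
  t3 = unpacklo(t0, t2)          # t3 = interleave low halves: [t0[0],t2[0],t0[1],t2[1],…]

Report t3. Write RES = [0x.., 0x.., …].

  t0: 98 fd 37 31 2d 35 63 f8
  t1: 98 f8 fd 63 37 35 31 2d
  t2: 98 63 fd 2d 37 35 31 2d
  t3: 98 98 fd 63 37 fd 31 2d

RES = [0x98, 0x98, 0xfd, 0x63, 0x37, 0xfd, 0x31, 0x2d]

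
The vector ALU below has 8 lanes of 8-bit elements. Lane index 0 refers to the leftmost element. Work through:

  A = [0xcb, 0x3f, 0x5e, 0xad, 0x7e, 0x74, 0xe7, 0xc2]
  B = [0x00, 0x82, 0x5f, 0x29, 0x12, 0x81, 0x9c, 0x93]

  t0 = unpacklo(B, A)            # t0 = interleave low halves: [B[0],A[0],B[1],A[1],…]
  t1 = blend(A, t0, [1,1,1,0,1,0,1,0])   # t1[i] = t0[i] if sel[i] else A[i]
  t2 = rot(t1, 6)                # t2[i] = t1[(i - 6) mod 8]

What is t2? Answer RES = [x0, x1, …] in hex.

t0 = [0x00, 0xcb, 0x82, 0x3f, 0x5f, 0x5e, 0x29, 0xad]
t1 = [0x00, 0xcb, 0x82, 0xad, 0x5f, 0x74, 0x29, 0xc2]
t2 = [0x82, 0xad, 0x5f, 0x74, 0x29, 0xc2, 0x00, 0xcb]

RES = [0x82, 0xad, 0x5f, 0x74, 0x29, 0xc2, 0x00, 0xcb]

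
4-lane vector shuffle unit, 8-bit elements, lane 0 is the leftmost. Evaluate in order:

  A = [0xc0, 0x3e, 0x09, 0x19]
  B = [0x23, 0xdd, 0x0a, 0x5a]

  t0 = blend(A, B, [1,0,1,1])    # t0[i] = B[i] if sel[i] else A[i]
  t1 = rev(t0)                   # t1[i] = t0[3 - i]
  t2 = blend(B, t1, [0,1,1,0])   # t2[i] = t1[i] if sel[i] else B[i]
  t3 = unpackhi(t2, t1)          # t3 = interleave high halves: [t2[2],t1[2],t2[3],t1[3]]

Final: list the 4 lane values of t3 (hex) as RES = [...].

→ t0 |23|3e|0a|5a|
→ t1 |5a|0a|3e|23|
→ t2 |23|0a|3e|5a|
→ t3 |3e|3e|5a|23|

RES = [ 0x3e  0x3e  0x5a  0x23 ]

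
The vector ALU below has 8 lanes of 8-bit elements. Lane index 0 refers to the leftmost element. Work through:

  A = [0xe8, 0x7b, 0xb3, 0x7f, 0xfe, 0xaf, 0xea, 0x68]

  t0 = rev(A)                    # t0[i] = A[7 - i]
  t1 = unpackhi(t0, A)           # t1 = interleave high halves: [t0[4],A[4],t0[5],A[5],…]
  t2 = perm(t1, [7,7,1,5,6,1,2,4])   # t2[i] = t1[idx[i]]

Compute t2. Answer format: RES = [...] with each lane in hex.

t0 = [0x68, 0xea, 0xaf, 0xfe, 0x7f, 0xb3, 0x7b, 0xe8]
t1 = [0x7f, 0xfe, 0xb3, 0xaf, 0x7b, 0xea, 0xe8, 0x68]
t2 = [0x68, 0x68, 0xfe, 0xea, 0xe8, 0xfe, 0xb3, 0x7b]

RES = [ 0x68  0x68  0xfe  0xea  0xe8  0xfe  0xb3  0x7b ]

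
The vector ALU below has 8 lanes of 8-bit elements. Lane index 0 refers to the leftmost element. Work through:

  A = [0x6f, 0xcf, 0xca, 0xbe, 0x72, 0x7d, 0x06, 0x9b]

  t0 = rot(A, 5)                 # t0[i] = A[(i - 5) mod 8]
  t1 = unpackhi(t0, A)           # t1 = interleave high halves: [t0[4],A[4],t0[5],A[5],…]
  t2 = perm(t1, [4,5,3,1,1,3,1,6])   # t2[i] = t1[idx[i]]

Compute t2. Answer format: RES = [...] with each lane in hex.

→ t0 |be|72|7d|06|9b|6f|cf|ca|
→ t1 |9b|72|6f|7d|cf|06|ca|9b|
→ t2 |cf|06|7d|72|72|7d|72|ca|

RES = [ 0xcf  0x06  0x7d  0x72  0x72  0x7d  0x72  0xca ]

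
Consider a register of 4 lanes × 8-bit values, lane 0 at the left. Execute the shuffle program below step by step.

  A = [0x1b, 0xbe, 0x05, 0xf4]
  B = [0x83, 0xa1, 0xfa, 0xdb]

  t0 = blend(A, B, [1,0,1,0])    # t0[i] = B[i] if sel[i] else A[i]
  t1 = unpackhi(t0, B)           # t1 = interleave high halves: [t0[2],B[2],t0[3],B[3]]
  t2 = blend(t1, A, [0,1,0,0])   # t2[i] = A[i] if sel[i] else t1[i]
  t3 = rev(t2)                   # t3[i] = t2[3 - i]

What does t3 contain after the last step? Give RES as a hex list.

RES = [ 0xdb  0xf4  0xbe  0xfa ]

  t0: 83 be fa f4
  t1: fa fa f4 db
  t2: fa be f4 db
  t3: db f4 be fa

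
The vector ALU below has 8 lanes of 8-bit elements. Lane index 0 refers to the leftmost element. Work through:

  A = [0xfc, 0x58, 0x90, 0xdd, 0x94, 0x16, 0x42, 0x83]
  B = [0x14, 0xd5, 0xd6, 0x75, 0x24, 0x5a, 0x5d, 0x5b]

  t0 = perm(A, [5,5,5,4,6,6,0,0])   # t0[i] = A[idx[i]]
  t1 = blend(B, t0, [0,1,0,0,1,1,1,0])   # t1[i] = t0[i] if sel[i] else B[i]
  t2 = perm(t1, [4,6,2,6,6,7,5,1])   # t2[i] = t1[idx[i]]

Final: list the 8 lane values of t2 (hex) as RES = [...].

RES = [ 0x42  0xfc  0xd6  0xfc  0xfc  0x5b  0x42  0x16 ]

→ t0 |16|16|16|94|42|42|fc|fc|
→ t1 |14|16|d6|75|42|42|fc|5b|
→ t2 |42|fc|d6|fc|fc|5b|42|16|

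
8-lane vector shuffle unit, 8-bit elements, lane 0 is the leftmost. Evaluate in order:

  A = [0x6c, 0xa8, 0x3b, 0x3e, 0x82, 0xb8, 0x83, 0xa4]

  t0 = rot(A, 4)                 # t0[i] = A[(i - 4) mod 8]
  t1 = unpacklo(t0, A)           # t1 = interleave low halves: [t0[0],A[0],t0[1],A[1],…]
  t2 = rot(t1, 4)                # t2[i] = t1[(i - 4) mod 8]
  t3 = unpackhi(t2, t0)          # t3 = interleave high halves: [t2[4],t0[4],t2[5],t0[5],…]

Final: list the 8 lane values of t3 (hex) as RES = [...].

RES = [ 0x82  0x6c  0x6c  0xa8  0xb8  0x3b  0xa8  0x3e ]

  t0: 82 b8 83 a4 6c a8 3b 3e
  t1: 82 6c b8 a8 83 3b a4 3e
  t2: 83 3b a4 3e 82 6c b8 a8
  t3: 82 6c 6c a8 b8 3b a8 3e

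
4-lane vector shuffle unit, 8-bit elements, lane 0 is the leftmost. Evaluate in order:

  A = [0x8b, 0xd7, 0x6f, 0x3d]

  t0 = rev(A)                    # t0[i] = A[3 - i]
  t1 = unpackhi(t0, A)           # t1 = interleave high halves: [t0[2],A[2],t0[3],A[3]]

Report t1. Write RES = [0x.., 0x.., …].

  t0: 3d 6f d7 8b
  t1: d7 6f 8b 3d

RES = [ 0xd7  0x6f  0x8b  0x3d ]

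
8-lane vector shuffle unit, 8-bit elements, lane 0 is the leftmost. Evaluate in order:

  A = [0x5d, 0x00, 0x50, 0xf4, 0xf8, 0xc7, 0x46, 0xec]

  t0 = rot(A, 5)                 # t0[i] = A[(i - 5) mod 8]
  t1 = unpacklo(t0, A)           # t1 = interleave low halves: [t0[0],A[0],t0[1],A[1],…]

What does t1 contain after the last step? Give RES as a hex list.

RES = [ 0xf4  0x5d  0xf8  0x00  0xc7  0x50  0x46  0xf4 ]

→ t0 |f4|f8|c7|46|ec|5d|00|50|
→ t1 |f4|5d|f8|00|c7|50|46|f4|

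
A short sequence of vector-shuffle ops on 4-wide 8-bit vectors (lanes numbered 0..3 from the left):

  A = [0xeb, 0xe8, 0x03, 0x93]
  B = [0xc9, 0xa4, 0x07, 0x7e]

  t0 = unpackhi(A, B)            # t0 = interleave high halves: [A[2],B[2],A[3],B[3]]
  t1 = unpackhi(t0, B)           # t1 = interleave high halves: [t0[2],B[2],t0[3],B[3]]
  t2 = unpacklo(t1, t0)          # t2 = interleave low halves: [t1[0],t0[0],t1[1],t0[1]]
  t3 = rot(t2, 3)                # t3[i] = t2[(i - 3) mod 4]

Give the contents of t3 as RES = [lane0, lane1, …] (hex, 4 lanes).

RES = [ 0x03  0x07  0x07  0x93 ]

→ t0 |03|07|93|7e|
→ t1 |93|07|7e|7e|
→ t2 |93|03|07|07|
→ t3 |03|07|07|93|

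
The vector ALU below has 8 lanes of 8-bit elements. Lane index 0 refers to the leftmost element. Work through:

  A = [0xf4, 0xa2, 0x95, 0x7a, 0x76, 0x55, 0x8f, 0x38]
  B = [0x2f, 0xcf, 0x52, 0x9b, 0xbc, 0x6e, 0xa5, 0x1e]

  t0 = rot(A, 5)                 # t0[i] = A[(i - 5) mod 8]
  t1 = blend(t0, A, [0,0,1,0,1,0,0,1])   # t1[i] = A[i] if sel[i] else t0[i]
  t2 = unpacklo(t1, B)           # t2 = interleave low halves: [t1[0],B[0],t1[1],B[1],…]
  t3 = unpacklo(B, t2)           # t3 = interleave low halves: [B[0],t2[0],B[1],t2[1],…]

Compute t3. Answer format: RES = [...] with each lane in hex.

→ t0 |7a|76|55|8f|38|f4|a2|95|
→ t1 |7a|76|95|8f|76|f4|a2|38|
→ t2 |7a|2f|76|cf|95|52|8f|9b|
→ t3 |2f|7a|cf|2f|52|76|9b|cf|

RES = [0x2f, 0x7a, 0xcf, 0x2f, 0x52, 0x76, 0x9b, 0xcf]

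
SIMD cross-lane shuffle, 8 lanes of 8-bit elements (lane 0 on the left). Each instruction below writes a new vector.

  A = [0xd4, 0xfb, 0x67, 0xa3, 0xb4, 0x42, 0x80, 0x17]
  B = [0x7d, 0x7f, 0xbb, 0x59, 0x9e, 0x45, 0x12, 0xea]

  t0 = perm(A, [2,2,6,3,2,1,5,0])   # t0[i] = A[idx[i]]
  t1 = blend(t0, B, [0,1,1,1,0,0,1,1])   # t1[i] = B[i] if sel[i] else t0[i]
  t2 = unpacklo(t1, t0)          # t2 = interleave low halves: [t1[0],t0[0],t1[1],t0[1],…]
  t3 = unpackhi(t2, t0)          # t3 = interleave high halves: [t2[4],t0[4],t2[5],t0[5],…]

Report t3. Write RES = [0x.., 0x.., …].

→ t0 |67|67|80|a3|67|fb|42|d4|
→ t1 |67|7f|bb|59|67|fb|12|ea|
→ t2 |67|67|7f|67|bb|80|59|a3|
→ t3 |bb|67|80|fb|59|42|a3|d4|

RES = [0xbb, 0x67, 0x80, 0xfb, 0x59, 0x42, 0xa3, 0xd4]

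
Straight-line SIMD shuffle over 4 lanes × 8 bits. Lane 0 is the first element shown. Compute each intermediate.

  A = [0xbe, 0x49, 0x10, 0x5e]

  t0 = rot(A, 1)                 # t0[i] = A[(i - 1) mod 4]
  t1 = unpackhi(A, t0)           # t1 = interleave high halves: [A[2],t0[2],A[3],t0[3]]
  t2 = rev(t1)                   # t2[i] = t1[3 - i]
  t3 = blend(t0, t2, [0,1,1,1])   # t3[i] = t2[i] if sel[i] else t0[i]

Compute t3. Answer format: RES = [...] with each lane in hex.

t0 = [0x5e, 0xbe, 0x49, 0x10]
t1 = [0x10, 0x49, 0x5e, 0x10]
t2 = [0x10, 0x5e, 0x49, 0x10]
t3 = [0x5e, 0x5e, 0x49, 0x10]

RES = [ 0x5e  0x5e  0x49  0x10 ]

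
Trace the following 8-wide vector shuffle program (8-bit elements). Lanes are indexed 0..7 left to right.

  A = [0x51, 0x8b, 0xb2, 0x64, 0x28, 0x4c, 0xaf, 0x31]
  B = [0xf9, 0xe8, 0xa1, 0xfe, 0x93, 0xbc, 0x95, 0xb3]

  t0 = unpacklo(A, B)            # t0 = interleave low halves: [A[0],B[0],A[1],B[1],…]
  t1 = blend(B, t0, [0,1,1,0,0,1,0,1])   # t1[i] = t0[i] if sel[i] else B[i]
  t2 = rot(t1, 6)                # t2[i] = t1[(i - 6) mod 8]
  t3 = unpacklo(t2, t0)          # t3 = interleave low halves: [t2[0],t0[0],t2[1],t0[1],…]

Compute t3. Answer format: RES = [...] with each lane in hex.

→ t0 |51|f9|8b|e8|b2|a1|64|fe|
→ t1 |f9|f9|8b|fe|93|a1|95|fe|
→ t2 |8b|fe|93|a1|95|fe|f9|f9|
→ t3 |8b|51|fe|f9|93|8b|a1|e8|

RES = [ 0x8b  0x51  0xfe  0xf9  0x93  0x8b  0xa1  0xe8 ]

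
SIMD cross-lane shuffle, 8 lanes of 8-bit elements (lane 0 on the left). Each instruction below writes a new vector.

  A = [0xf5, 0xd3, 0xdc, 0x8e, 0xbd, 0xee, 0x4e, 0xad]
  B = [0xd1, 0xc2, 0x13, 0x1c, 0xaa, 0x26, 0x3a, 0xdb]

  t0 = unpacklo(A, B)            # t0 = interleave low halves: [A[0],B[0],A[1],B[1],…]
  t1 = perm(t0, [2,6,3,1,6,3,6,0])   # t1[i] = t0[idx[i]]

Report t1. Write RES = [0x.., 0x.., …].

RES = [0xd3, 0x8e, 0xc2, 0xd1, 0x8e, 0xc2, 0x8e, 0xf5]

  t0: f5 d1 d3 c2 dc 13 8e 1c
  t1: d3 8e c2 d1 8e c2 8e f5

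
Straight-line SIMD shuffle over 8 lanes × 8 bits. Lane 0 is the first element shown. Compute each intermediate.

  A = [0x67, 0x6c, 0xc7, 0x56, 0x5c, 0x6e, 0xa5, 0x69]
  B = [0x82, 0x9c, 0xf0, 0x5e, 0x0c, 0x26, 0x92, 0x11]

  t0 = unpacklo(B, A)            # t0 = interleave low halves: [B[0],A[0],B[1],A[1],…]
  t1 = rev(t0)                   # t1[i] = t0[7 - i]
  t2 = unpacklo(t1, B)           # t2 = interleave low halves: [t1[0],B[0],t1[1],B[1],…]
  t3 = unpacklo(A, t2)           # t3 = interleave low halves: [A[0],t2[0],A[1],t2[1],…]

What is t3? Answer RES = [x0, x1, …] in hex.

t0 = [0x82, 0x67, 0x9c, 0x6c, 0xf0, 0xc7, 0x5e, 0x56]
t1 = [0x56, 0x5e, 0xc7, 0xf0, 0x6c, 0x9c, 0x67, 0x82]
t2 = [0x56, 0x82, 0x5e, 0x9c, 0xc7, 0xf0, 0xf0, 0x5e]
t3 = [0x67, 0x56, 0x6c, 0x82, 0xc7, 0x5e, 0x56, 0x9c]

RES = [ 0x67  0x56  0x6c  0x82  0xc7  0x5e  0x56  0x9c ]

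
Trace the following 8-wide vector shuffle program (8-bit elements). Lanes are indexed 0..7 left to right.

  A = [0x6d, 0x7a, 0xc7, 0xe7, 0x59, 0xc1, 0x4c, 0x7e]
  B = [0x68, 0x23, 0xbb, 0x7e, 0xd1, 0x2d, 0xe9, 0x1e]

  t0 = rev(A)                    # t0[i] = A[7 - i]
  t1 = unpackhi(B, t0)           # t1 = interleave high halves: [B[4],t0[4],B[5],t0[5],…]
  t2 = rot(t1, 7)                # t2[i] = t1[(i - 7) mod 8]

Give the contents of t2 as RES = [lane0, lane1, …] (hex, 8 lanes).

RES = [0xe7, 0x2d, 0xc7, 0xe9, 0x7a, 0x1e, 0x6d, 0xd1]

  t0: 7e 4c c1 59 e7 c7 7a 6d
  t1: d1 e7 2d c7 e9 7a 1e 6d
  t2: e7 2d c7 e9 7a 1e 6d d1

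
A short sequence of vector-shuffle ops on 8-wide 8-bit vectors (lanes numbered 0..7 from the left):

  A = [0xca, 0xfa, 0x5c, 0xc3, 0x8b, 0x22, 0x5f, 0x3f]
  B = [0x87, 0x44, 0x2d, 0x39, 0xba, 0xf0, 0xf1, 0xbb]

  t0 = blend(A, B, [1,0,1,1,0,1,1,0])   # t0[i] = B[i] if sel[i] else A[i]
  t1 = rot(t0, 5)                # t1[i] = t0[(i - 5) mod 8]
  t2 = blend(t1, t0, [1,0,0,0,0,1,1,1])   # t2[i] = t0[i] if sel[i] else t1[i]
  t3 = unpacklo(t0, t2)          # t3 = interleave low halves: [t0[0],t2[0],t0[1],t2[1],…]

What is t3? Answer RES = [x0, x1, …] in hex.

  t0: 87 fa 2d 39 8b f0 f1 3f
  t1: 39 8b f0 f1 3f 87 fa 2d
  t2: 87 8b f0 f1 3f f0 f1 3f
  t3: 87 87 fa 8b 2d f0 39 f1

RES = [0x87, 0x87, 0xfa, 0x8b, 0x2d, 0xf0, 0x39, 0xf1]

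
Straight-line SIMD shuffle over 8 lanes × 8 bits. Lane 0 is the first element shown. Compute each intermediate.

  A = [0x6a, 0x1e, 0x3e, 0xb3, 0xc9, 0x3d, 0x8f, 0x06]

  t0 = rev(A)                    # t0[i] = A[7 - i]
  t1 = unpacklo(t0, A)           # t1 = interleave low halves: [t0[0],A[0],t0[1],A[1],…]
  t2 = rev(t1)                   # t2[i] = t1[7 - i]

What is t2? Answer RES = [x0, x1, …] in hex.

  t0: 06 8f 3d c9 b3 3e 1e 6a
  t1: 06 6a 8f 1e 3d 3e c9 b3
  t2: b3 c9 3e 3d 1e 8f 6a 06

RES = [0xb3, 0xc9, 0x3e, 0x3d, 0x1e, 0x8f, 0x6a, 0x06]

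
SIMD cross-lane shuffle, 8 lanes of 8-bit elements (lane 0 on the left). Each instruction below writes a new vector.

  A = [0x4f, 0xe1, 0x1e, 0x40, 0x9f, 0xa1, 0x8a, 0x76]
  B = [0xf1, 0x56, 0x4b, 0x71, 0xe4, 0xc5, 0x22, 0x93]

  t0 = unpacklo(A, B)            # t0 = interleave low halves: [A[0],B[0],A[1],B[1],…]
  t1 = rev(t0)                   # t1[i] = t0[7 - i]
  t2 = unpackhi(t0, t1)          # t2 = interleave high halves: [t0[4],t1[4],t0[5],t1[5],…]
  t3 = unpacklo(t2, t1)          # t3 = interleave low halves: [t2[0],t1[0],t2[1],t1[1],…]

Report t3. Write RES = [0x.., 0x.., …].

→ t0 |4f|f1|e1|56|1e|4b|40|71|
→ t1 |71|40|4b|1e|56|e1|f1|4f|
→ t2 |1e|56|4b|e1|40|f1|71|4f|
→ t3 |1e|71|56|40|4b|4b|e1|1e|

RES = [0x1e, 0x71, 0x56, 0x40, 0x4b, 0x4b, 0xe1, 0x1e]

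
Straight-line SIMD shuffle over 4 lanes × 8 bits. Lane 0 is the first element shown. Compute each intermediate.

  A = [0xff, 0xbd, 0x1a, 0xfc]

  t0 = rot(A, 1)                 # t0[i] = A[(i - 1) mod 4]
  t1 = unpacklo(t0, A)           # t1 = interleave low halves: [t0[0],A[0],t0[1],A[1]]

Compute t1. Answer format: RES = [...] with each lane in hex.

→ t0 |fc|ff|bd|1a|
→ t1 |fc|ff|ff|bd|

RES = [ 0xfc  0xff  0xff  0xbd ]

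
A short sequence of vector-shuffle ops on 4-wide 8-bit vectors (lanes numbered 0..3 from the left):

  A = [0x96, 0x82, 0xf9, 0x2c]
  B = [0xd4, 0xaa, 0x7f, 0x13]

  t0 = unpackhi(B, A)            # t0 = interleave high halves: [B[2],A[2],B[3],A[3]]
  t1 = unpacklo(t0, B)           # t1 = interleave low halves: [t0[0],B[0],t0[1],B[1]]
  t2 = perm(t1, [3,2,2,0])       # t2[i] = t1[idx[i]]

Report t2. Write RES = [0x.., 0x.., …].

RES = [ 0xaa  0xf9  0xf9  0x7f ]

→ t0 |7f|f9|13|2c|
→ t1 |7f|d4|f9|aa|
→ t2 |aa|f9|f9|7f|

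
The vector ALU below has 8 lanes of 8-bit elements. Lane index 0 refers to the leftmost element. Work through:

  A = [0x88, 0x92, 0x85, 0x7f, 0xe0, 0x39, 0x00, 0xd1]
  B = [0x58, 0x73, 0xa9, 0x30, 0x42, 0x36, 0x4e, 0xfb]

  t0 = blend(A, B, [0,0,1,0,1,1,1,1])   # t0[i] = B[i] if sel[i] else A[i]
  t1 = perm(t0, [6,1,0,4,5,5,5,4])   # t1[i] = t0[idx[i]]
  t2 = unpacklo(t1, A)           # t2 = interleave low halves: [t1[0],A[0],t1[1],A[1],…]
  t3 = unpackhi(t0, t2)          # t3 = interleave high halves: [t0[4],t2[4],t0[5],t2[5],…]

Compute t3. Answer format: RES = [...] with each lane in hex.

RES = [0x42, 0x88, 0x36, 0x85, 0x4e, 0x42, 0xfb, 0x7f]

  t0: 88 92 a9 7f 42 36 4e fb
  t1: 4e 92 88 42 36 36 36 42
  t2: 4e 88 92 92 88 85 42 7f
  t3: 42 88 36 85 4e 42 fb 7f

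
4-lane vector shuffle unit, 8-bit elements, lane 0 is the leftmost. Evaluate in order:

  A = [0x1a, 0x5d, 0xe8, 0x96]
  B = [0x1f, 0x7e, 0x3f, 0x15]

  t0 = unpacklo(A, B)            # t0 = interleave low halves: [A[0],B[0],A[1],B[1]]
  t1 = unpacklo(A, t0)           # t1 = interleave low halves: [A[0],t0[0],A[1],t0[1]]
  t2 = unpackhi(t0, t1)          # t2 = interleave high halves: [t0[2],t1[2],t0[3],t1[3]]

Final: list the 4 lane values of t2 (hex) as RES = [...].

RES = [0x5d, 0x5d, 0x7e, 0x1f]

→ t0 |1a|1f|5d|7e|
→ t1 |1a|1a|5d|1f|
→ t2 |5d|5d|7e|1f|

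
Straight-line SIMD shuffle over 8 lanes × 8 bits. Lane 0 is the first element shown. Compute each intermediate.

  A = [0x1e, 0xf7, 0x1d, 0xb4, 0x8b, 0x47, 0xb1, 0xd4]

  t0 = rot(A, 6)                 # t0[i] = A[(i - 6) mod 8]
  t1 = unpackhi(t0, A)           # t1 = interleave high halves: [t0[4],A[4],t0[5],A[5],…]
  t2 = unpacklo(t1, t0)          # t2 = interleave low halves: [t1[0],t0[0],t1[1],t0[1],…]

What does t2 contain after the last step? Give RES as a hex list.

  t0: 1d b4 8b 47 b1 d4 1e f7
  t1: b1 8b d4 47 1e b1 f7 d4
  t2: b1 1d 8b b4 d4 8b 47 47

RES = [ 0xb1  0x1d  0x8b  0xb4  0xd4  0x8b  0x47  0x47 ]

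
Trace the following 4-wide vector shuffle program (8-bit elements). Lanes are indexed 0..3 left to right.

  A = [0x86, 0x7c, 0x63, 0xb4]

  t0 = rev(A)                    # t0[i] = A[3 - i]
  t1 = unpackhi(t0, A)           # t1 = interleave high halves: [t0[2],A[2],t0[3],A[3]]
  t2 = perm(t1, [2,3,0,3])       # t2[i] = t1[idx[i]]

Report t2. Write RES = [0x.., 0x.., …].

RES = [0x86, 0xb4, 0x7c, 0xb4]

→ t0 |b4|63|7c|86|
→ t1 |7c|63|86|b4|
→ t2 |86|b4|7c|b4|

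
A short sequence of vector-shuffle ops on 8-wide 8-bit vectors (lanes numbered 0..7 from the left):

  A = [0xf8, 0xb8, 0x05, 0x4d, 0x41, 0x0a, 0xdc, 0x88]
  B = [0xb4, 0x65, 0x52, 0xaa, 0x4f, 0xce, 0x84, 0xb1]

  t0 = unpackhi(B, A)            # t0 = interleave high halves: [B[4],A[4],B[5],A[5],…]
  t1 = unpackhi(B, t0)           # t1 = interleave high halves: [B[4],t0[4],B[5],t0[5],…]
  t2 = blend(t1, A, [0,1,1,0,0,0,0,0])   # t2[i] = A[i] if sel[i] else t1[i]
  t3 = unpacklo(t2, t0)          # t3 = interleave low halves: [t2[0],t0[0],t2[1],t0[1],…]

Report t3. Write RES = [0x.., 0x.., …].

RES = [ 0x4f  0x4f  0xb8  0x41  0x05  0xce  0xdc  0x0a ]

t0 = [0x4f, 0x41, 0xce, 0x0a, 0x84, 0xdc, 0xb1, 0x88]
t1 = [0x4f, 0x84, 0xce, 0xdc, 0x84, 0xb1, 0xb1, 0x88]
t2 = [0x4f, 0xb8, 0x05, 0xdc, 0x84, 0xb1, 0xb1, 0x88]
t3 = [0x4f, 0x4f, 0xb8, 0x41, 0x05, 0xce, 0xdc, 0x0a]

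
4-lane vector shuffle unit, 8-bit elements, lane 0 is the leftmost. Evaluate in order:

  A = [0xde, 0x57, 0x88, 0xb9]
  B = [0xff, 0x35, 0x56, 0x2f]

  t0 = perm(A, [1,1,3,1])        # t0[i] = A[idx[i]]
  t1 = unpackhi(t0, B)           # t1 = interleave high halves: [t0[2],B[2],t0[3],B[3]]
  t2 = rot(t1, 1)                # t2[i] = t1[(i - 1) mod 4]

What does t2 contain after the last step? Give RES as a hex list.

RES = [ 0x2f  0xb9  0x56  0x57 ]

t0 = [0x57, 0x57, 0xb9, 0x57]
t1 = [0xb9, 0x56, 0x57, 0x2f]
t2 = [0x2f, 0xb9, 0x56, 0x57]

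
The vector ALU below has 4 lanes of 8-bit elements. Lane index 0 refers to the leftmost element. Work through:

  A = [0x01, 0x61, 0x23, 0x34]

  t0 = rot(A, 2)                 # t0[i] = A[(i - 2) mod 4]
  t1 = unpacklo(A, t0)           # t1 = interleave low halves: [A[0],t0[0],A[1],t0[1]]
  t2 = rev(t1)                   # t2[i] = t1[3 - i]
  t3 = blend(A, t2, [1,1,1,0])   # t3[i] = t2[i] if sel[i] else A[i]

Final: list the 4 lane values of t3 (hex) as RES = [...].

→ t0 |23|34|01|61|
→ t1 |01|23|61|34|
→ t2 |34|61|23|01|
→ t3 |34|61|23|34|

RES = [ 0x34  0x61  0x23  0x34 ]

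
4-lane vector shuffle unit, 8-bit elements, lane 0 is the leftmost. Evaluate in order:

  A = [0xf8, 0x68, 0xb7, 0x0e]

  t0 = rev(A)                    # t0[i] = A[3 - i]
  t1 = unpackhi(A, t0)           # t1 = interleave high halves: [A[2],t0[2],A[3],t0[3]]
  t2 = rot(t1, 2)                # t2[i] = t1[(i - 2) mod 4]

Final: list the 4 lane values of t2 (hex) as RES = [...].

t0 = [0x0e, 0xb7, 0x68, 0xf8]
t1 = [0xb7, 0x68, 0x0e, 0xf8]
t2 = [0x0e, 0xf8, 0xb7, 0x68]

RES = [ 0x0e  0xf8  0xb7  0x68 ]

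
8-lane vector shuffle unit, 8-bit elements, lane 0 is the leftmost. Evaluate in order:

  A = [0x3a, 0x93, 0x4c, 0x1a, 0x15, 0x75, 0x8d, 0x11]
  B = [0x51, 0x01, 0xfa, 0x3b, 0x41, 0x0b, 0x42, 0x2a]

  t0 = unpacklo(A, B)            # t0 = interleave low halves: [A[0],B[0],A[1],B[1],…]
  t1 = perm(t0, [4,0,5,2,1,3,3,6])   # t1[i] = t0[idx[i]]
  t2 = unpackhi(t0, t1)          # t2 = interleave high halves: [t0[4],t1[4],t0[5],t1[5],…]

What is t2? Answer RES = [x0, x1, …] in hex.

RES = [ 0x4c  0x51  0xfa  0x01  0x1a  0x01  0x3b  0x1a ]

  t0: 3a 51 93 01 4c fa 1a 3b
  t1: 4c 3a fa 93 51 01 01 1a
  t2: 4c 51 fa 01 1a 01 3b 1a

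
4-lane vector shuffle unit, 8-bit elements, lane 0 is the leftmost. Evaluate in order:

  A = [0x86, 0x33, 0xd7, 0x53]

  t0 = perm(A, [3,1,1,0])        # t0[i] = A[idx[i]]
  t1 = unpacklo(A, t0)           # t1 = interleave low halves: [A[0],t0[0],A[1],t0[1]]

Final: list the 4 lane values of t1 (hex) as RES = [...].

→ t0 |53|33|33|86|
→ t1 |86|53|33|33|

RES = [0x86, 0x53, 0x33, 0x33]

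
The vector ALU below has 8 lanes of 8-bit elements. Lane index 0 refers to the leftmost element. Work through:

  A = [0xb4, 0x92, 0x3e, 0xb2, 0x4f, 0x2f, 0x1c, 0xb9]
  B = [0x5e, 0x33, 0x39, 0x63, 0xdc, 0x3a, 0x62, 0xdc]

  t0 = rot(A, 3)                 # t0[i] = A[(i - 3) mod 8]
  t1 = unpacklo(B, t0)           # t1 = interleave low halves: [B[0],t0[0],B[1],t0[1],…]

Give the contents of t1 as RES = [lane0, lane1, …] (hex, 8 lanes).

→ t0 |2f|1c|b9|b4|92|3e|b2|4f|
→ t1 |5e|2f|33|1c|39|b9|63|b4|

RES = [0x5e, 0x2f, 0x33, 0x1c, 0x39, 0xb9, 0x63, 0xb4]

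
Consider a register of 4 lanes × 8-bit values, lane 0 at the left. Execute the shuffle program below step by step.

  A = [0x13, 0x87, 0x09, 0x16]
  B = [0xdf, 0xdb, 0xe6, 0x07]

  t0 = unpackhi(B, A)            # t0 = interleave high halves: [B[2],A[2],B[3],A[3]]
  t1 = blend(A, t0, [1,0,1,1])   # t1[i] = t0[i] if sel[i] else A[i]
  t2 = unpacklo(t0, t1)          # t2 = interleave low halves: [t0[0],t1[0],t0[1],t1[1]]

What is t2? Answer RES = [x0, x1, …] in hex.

t0 = [0xe6, 0x09, 0x07, 0x16]
t1 = [0xe6, 0x87, 0x07, 0x16]
t2 = [0xe6, 0xe6, 0x09, 0x87]

RES = [0xe6, 0xe6, 0x09, 0x87]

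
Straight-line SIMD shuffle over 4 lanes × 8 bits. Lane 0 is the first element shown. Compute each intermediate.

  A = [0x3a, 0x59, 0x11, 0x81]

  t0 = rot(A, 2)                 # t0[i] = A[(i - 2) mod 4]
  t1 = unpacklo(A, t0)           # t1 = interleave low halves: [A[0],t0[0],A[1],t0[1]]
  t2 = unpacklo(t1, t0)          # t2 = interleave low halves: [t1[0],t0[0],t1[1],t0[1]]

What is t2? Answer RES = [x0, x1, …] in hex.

RES = [ 0x3a  0x11  0x11  0x81 ]

→ t0 |11|81|3a|59|
→ t1 |3a|11|59|81|
→ t2 |3a|11|11|81|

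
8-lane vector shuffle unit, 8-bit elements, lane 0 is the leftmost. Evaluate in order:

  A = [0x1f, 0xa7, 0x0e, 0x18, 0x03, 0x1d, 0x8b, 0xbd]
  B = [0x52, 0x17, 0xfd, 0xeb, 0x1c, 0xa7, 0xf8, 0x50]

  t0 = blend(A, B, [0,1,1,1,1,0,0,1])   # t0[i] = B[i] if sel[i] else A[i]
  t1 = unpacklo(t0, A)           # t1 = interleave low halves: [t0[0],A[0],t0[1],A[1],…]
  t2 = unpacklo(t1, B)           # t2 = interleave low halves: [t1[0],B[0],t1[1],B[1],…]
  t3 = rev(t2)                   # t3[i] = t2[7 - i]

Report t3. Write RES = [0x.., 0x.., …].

t0 = [0x1f, 0x17, 0xfd, 0xeb, 0x1c, 0x1d, 0x8b, 0x50]
t1 = [0x1f, 0x1f, 0x17, 0xa7, 0xfd, 0x0e, 0xeb, 0x18]
t2 = [0x1f, 0x52, 0x1f, 0x17, 0x17, 0xfd, 0xa7, 0xeb]
t3 = [0xeb, 0xa7, 0xfd, 0x17, 0x17, 0x1f, 0x52, 0x1f]

RES = [0xeb, 0xa7, 0xfd, 0x17, 0x17, 0x1f, 0x52, 0x1f]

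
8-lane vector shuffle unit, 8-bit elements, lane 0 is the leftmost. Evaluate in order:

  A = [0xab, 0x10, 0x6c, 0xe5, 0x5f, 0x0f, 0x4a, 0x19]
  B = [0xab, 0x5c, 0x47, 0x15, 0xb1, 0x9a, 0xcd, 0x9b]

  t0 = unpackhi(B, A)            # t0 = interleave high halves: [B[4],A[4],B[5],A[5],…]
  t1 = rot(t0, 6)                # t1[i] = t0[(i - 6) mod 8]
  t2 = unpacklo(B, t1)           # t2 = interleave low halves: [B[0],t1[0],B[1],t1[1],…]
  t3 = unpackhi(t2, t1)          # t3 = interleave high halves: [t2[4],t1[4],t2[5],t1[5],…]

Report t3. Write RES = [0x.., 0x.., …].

  t0: b1 5f 9a 0f cd 4a 9b 19
  t1: 9a 0f cd 4a 9b 19 b1 5f
  t2: ab 9a 5c 0f 47 cd 15 4a
  t3: 47 9b cd 19 15 b1 4a 5f

RES = [ 0x47  0x9b  0xcd  0x19  0x15  0xb1  0x4a  0x5f ]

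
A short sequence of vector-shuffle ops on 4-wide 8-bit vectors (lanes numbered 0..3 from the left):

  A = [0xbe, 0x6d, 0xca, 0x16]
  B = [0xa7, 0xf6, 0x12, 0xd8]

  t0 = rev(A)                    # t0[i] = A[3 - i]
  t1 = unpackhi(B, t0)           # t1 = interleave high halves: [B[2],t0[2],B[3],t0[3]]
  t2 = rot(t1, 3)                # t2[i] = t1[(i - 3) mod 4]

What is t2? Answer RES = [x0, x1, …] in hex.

→ t0 |16|ca|6d|be|
→ t1 |12|6d|d8|be|
→ t2 |6d|d8|be|12|

RES = [ 0x6d  0xd8  0xbe  0x12 ]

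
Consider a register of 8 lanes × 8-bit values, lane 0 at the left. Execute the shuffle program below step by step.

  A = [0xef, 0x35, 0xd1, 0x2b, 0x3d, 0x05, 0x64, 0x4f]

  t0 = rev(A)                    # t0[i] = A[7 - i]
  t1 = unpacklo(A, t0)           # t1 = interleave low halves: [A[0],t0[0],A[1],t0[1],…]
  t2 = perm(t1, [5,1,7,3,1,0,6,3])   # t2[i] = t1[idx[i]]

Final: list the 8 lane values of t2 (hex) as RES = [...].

t0 = [0x4f, 0x64, 0x05, 0x3d, 0x2b, 0xd1, 0x35, 0xef]
t1 = [0xef, 0x4f, 0x35, 0x64, 0xd1, 0x05, 0x2b, 0x3d]
t2 = [0x05, 0x4f, 0x3d, 0x64, 0x4f, 0xef, 0x2b, 0x64]

RES = [ 0x05  0x4f  0x3d  0x64  0x4f  0xef  0x2b  0x64 ]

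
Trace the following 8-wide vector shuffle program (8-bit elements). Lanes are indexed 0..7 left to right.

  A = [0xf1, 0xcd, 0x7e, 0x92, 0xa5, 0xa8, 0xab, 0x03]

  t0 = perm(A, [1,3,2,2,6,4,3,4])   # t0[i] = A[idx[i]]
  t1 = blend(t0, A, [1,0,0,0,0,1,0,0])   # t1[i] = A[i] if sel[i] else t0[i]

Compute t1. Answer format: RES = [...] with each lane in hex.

RES = [ 0xf1  0x92  0x7e  0x7e  0xab  0xa8  0x92  0xa5 ]

t0 = [0xcd, 0x92, 0x7e, 0x7e, 0xab, 0xa5, 0x92, 0xa5]
t1 = [0xf1, 0x92, 0x7e, 0x7e, 0xab, 0xa8, 0x92, 0xa5]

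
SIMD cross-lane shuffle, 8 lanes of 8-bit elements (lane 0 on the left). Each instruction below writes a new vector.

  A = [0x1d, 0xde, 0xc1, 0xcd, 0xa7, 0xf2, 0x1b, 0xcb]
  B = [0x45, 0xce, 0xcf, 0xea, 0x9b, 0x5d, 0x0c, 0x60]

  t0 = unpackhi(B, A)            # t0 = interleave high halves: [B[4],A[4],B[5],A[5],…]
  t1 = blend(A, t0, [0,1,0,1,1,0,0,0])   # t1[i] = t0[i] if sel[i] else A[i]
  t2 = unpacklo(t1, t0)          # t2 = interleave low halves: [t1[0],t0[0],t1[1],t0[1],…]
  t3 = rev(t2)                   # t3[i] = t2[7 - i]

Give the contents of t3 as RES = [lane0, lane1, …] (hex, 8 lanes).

RES = [ 0xf2  0xf2  0x5d  0xc1  0xa7  0xa7  0x9b  0x1d ]

  t0: 9b a7 5d f2 0c 1b 60 cb
  t1: 1d a7 c1 f2 0c f2 1b cb
  t2: 1d 9b a7 a7 c1 5d f2 f2
  t3: f2 f2 5d c1 a7 a7 9b 1d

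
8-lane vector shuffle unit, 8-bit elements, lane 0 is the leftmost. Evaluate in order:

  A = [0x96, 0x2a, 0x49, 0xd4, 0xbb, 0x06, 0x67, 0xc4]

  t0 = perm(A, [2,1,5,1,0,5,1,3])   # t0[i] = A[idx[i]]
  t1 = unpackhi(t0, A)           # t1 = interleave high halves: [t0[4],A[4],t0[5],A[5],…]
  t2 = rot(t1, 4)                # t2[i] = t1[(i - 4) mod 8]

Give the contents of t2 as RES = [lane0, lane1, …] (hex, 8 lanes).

RES = [0x2a, 0x67, 0xd4, 0xc4, 0x96, 0xbb, 0x06, 0x06]

  t0: 49 2a 06 2a 96 06 2a d4
  t1: 96 bb 06 06 2a 67 d4 c4
  t2: 2a 67 d4 c4 96 bb 06 06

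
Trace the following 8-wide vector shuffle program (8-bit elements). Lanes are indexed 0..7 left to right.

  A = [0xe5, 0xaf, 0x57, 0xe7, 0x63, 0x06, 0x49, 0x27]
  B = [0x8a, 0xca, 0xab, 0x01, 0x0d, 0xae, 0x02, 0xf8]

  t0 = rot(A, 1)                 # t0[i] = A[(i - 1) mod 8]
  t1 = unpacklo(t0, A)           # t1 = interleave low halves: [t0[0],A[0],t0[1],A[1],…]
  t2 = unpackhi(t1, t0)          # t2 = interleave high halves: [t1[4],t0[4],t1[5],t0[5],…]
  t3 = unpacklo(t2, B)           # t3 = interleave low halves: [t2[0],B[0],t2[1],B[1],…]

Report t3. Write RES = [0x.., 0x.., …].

RES = [0xaf, 0x8a, 0xe7, 0xca, 0x57, 0xab, 0x63, 0x01]

→ t0 |27|e5|af|57|e7|63|06|49|
→ t1 |27|e5|e5|af|af|57|57|e7|
→ t2 |af|e7|57|63|57|06|e7|49|
→ t3 |af|8a|e7|ca|57|ab|63|01|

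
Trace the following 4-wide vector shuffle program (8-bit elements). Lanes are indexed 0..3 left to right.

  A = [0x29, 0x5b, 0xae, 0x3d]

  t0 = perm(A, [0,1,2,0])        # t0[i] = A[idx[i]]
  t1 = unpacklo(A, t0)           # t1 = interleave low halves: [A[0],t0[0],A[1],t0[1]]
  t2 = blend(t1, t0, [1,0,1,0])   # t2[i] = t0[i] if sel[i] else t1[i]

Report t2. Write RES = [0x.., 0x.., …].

t0 = [0x29, 0x5b, 0xae, 0x29]
t1 = [0x29, 0x29, 0x5b, 0x5b]
t2 = [0x29, 0x29, 0xae, 0x5b]

RES = [0x29, 0x29, 0xae, 0x5b]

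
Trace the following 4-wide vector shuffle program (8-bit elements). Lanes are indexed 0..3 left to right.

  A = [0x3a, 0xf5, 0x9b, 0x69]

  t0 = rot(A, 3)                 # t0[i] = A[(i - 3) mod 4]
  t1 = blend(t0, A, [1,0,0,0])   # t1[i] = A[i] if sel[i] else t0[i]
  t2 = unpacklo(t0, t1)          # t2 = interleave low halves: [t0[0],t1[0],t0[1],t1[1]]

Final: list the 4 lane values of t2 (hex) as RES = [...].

RES = [0xf5, 0x3a, 0x9b, 0x9b]

→ t0 |f5|9b|69|3a|
→ t1 |3a|9b|69|3a|
→ t2 |f5|3a|9b|9b|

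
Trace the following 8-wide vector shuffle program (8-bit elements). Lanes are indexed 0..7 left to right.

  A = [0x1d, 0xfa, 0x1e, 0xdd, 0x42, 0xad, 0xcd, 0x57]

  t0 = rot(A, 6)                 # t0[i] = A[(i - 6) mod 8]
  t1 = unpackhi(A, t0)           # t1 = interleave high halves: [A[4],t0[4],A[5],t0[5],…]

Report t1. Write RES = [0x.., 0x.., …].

RES = [ 0x42  0xcd  0xad  0x57  0xcd  0x1d  0x57  0xfa ]

→ t0 |1e|dd|42|ad|cd|57|1d|fa|
→ t1 |42|cd|ad|57|cd|1d|57|fa|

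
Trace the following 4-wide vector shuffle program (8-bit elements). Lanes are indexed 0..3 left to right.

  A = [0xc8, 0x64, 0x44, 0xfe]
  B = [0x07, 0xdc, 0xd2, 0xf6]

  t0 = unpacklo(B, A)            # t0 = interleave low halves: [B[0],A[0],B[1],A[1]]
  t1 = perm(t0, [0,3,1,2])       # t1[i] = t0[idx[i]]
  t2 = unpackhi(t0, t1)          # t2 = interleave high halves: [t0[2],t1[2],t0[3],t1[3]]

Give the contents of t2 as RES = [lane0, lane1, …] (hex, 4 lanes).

  t0: 07 c8 dc 64
  t1: 07 64 c8 dc
  t2: dc c8 64 dc

RES = [0xdc, 0xc8, 0x64, 0xdc]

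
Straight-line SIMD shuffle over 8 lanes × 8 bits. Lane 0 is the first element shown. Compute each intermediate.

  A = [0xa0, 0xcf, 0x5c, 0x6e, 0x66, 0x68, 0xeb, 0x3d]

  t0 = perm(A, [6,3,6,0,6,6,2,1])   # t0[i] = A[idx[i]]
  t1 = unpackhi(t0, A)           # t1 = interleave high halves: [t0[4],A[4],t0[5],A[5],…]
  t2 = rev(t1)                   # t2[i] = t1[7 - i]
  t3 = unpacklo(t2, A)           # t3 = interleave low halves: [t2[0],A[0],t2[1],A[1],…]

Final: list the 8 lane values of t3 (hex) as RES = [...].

RES = [ 0x3d  0xa0  0xcf  0xcf  0xeb  0x5c  0x5c  0x6e ]

→ t0 |eb|6e|eb|a0|eb|eb|5c|cf|
→ t1 |eb|66|eb|68|5c|eb|cf|3d|
→ t2 |3d|cf|eb|5c|68|eb|66|eb|
→ t3 |3d|a0|cf|cf|eb|5c|5c|6e|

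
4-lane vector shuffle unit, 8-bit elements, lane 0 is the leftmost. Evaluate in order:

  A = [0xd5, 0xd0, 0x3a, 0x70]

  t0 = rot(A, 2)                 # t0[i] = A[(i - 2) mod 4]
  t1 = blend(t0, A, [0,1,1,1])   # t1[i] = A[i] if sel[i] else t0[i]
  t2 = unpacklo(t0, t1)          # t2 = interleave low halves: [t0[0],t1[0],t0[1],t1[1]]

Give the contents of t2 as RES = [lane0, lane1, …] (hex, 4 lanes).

t0 = [0x3a, 0x70, 0xd5, 0xd0]
t1 = [0x3a, 0xd0, 0x3a, 0x70]
t2 = [0x3a, 0x3a, 0x70, 0xd0]

RES = [ 0x3a  0x3a  0x70  0xd0 ]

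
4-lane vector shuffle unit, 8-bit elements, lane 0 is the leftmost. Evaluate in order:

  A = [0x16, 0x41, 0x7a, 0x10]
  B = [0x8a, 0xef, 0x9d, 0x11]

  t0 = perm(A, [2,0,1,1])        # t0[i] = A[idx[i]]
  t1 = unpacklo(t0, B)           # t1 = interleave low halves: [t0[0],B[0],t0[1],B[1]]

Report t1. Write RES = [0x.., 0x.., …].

t0 = [0x7a, 0x16, 0x41, 0x41]
t1 = [0x7a, 0x8a, 0x16, 0xef]

RES = [0x7a, 0x8a, 0x16, 0xef]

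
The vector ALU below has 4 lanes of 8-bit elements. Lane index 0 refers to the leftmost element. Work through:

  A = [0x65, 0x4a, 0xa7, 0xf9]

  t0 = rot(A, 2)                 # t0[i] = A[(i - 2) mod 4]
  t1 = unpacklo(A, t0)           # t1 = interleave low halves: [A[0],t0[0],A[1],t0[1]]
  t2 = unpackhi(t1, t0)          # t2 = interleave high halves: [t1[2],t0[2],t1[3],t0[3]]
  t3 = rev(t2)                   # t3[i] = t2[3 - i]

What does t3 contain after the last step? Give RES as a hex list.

  t0: a7 f9 65 4a
  t1: 65 a7 4a f9
  t2: 4a 65 f9 4a
  t3: 4a f9 65 4a

RES = [ 0x4a  0xf9  0x65  0x4a ]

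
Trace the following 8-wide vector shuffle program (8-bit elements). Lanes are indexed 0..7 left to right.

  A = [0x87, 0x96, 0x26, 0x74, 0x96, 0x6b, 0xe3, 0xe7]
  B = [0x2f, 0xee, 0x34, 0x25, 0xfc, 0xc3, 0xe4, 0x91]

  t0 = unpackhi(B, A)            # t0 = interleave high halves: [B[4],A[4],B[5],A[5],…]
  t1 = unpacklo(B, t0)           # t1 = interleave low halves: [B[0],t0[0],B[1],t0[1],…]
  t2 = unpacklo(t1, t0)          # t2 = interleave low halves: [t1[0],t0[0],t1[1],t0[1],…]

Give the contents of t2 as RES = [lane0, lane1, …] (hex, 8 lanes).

RES = [0x2f, 0xfc, 0xfc, 0x96, 0xee, 0xc3, 0x96, 0x6b]

→ t0 |fc|96|c3|6b|e4|e3|91|e7|
→ t1 |2f|fc|ee|96|34|c3|25|6b|
→ t2 |2f|fc|fc|96|ee|c3|96|6b|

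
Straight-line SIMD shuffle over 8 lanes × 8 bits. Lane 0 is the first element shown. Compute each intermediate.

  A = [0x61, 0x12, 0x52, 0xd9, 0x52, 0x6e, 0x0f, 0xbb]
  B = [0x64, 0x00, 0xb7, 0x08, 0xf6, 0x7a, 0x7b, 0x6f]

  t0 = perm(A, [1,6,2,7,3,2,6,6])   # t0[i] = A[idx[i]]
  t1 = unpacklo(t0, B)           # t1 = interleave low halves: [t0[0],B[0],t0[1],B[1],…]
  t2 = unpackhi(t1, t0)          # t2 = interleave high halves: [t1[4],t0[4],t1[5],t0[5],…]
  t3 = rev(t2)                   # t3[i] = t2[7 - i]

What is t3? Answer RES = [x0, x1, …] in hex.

t0 = [0x12, 0x0f, 0x52, 0xbb, 0xd9, 0x52, 0x0f, 0x0f]
t1 = [0x12, 0x64, 0x0f, 0x00, 0x52, 0xb7, 0xbb, 0x08]
t2 = [0x52, 0xd9, 0xb7, 0x52, 0xbb, 0x0f, 0x08, 0x0f]
t3 = [0x0f, 0x08, 0x0f, 0xbb, 0x52, 0xb7, 0xd9, 0x52]

RES = [ 0x0f  0x08  0x0f  0xbb  0x52  0xb7  0xd9  0x52 ]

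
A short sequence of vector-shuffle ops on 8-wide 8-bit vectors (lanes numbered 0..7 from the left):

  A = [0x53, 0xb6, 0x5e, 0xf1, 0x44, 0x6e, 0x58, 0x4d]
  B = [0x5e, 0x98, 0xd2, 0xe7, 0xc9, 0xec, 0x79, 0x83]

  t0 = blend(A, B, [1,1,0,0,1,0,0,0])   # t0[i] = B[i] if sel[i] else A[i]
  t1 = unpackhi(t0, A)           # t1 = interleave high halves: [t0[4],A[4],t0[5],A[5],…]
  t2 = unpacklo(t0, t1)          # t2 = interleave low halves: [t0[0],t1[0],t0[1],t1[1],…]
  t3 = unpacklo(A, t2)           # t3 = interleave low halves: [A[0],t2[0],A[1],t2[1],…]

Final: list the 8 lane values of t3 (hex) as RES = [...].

RES = [ 0x53  0x5e  0xb6  0xc9  0x5e  0x98  0xf1  0x44 ]

→ t0 |5e|98|5e|f1|c9|6e|58|4d|
→ t1 |c9|44|6e|6e|58|58|4d|4d|
→ t2 |5e|c9|98|44|5e|6e|f1|6e|
→ t3 |53|5e|b6|c9|5e|98|f1|44|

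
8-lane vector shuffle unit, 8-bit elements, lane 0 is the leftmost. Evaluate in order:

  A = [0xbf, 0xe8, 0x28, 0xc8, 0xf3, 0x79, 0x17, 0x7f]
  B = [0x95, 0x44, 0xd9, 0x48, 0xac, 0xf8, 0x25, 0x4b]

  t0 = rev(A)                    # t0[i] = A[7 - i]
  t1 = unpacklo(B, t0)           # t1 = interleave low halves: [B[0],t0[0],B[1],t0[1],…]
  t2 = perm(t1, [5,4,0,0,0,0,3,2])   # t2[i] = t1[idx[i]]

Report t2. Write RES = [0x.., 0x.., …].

RES = [ 0x79  0xd9  0x95  0x95  0x95  0x95  0x17  0x44 ]

  t0: 7f 17 79 f3 c8 28 e8 bf
  t1: 95 7f 44 17 d9 79 48 f3
  t2: 79 d9 95 95 95 95 17 44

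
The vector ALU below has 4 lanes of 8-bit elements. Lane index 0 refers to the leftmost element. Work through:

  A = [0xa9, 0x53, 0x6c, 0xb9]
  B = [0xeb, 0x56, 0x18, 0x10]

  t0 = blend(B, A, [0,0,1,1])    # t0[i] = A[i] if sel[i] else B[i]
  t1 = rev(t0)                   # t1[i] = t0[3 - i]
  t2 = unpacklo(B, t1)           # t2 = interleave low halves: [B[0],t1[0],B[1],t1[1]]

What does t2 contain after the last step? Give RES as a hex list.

t0 = [0xeb, 0x56, 0x6c, 0xb9]
t1 = [0xb9, 0x6c, 0x56, 0xeb]
t2 = [0xeb, 0xb9, 0x56, 0x6c]

RES = [ 0xeb  0xb9  0x56  0x6c ]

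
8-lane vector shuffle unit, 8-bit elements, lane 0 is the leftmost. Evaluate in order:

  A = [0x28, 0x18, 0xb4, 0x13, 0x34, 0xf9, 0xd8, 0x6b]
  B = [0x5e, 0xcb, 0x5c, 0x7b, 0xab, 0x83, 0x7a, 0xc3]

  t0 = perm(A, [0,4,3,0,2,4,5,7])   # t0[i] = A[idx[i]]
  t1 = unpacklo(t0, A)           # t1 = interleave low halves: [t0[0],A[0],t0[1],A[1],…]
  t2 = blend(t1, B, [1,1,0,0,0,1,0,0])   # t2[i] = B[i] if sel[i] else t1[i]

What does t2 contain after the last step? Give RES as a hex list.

RES = [0x5e, 0xcb, 0x34, 0x18, 0x13, 0x83, 0x28, 0x13]

→ t0 |28|34|13|28|b4|34|f9|6b|
→ t1 |28|28|34|18|13|b4|28|13|
→ t2 |5e|cb|34|18|13|83|28|13|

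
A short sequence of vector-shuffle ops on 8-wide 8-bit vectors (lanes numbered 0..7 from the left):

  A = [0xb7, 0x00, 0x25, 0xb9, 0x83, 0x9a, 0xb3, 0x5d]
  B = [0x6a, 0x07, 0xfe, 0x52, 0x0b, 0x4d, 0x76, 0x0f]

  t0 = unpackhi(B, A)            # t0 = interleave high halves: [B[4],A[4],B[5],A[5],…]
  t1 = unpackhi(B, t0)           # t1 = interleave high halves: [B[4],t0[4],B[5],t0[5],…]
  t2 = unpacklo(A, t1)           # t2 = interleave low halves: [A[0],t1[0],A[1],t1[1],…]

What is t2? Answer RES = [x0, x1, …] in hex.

RES = [ 0xb7  0x0b  0x00  0x76  0x25  0x4d  0xb9  0xb3 ]

  t0: 0b 83 4d 9a 76 b3 0f 5d
  t1: 0b 76 4d b3 76 0f 0f 5d
  t2: b7 0b 00 76 25 4d b9 b3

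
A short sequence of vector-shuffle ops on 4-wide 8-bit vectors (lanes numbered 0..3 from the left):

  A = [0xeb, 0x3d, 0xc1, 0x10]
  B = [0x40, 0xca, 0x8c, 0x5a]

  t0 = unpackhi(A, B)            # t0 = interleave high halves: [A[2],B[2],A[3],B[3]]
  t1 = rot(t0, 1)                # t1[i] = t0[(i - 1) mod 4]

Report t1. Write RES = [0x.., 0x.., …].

  t0: c1 8c 10 5a
  t1: 5a c1 8c 10

RES = [0x5a, 0xc1, 0x8c, 0x10]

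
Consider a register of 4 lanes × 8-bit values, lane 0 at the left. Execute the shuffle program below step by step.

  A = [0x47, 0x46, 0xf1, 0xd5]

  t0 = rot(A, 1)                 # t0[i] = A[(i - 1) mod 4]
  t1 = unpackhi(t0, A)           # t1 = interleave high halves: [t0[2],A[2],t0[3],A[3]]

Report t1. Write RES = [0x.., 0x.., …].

RES = [ 0x46  0xf1  0xf1  0xd5 ]

→ t0 |d5|47|46|f1|
→ t1 |46|f1|f1|d5|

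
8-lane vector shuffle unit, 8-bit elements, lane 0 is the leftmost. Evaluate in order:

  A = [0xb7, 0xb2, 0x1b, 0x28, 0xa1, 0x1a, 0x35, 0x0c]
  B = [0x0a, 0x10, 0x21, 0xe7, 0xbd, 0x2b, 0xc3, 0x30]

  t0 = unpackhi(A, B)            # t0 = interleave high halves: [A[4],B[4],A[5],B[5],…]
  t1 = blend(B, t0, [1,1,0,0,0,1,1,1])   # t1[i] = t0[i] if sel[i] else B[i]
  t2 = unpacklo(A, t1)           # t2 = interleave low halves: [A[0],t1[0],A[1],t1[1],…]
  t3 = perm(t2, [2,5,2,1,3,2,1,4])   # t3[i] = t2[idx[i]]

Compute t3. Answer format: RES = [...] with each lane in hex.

RES = [0xb2, 0x21, 0xb2, 0xa1, 0xbd, 0xb2, 0xa1, 0x1b]

  t0: a1 bd 1a 2b 35 c3 0c 30
  t1: a1 bd 21 e7 bd c3 0c 30
  t2: b7 a1 b2 bd 1b 21 28 e7
  t3: b2 21 b2 a1 bd b2 a1 1b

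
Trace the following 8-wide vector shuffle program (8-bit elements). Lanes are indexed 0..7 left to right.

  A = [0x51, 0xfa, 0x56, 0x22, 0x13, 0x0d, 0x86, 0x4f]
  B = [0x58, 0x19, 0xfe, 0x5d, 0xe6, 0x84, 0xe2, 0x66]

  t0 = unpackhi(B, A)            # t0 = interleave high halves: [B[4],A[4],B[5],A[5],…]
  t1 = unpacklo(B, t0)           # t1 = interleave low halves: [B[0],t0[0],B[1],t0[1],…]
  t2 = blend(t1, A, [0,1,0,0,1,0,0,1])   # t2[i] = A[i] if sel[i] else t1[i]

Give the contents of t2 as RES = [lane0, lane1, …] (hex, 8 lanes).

t0 = [0xe6, 0x13, 0x84, 0x0d, 0xe2, 0x86, 0x66, 0x4f]
t1 = [0x58, 0xe6, 0x19, 0x13, 0xfe, 0x84, 0x5d, 0x0d]
t2 = [0x58, 0xfa, 0x19, 0x13, 0x13, 0x84, 0x5d, 0x4f]

RES = [0x58, 0xfa, 0x19, 0x13, 0x13, 0x84, 0x5d, 0x4f]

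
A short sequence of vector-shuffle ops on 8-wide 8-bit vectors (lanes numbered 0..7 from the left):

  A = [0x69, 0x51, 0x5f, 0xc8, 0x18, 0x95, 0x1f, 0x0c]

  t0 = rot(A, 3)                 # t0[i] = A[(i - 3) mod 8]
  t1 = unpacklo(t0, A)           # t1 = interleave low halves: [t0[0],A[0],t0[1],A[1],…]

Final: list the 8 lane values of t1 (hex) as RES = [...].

  t0: 95 1f 0c 69 51 5f c8 18
  t1: 95 69 1f 51 0c 5f 69 c8

RES = [ 0x95  0x69  0x1f  0x51  0x0c  0x5f  0x69  0xc8 ]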